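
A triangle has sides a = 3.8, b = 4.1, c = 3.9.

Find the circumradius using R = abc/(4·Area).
s = (a+b+c)/2 = 5.9
Area = √(s(s-a)(s-b)(s-c)) = √(5.9·2.1·1.8·2) = 6.67862
R = abc/(4·Area) = (3.8·4.1·3.9)/(4·6.67862) = 60.762/26.71448 = 2.274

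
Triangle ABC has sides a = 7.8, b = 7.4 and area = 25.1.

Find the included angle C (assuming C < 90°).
Area = ½ab·sin(C)  →  sin(C) = 2·Area/(ab)
sin(C) = 2·25.1/(7.8·7.4) = 0.869716
C = arcsin(0.869716) = 60.43°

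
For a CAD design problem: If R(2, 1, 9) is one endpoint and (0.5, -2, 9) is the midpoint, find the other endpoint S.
S = (2×0.5 - 2, 2×(-2) - 1, 2×9 - 9) = (-1, -5, 9)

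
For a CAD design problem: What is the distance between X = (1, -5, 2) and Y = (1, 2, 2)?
d = √[(0)² + (7)² + (0)²] = √49 = 7.0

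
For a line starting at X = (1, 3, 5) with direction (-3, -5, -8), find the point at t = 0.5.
P(0.5) = (1 + (-3)(0.5), 3 + (-5)(0.5), 5 + (-8)(0.5)) = (-0.5, 0.5, 1)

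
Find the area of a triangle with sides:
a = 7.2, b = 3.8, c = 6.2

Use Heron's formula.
s = (a+b+c)/2 = (7.2+3.8+6.2)/2 = 8.6
A = √(s(s-a)(s-b)(s-c)) = √(8.6·1.4·4.8·2.4)
A = √138.701 = 11.78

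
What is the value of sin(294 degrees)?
sin(294 degrees) = -0.9135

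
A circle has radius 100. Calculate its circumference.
Circumference = 2 * pi * r
Circumference = 2 * pi * 100
Circumference = 628.32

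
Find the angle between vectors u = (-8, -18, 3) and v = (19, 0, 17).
u·v = -101, |u|² = 397, |v|² = 650
cos θ = -101/√258050 ≈ -0.1988
θ ≈ 101.5°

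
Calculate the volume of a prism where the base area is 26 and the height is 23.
Volume = base area * height
Volume = 26 * 23
Volume = 598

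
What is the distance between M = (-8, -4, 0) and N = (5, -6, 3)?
d = √[(13)² + (-2)² + (3)²] = √182 = 13.49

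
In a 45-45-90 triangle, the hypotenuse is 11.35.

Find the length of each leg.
In a 45-45-90 triangle, hypotenuse = leg·√2  →  leg = hypotenuse/√2
leg = 11.35/√2 = 8.026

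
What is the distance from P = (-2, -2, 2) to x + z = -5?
d = |1(-2) + 0(-2) + 1(2) - (-5)| / √(1² + 0² + 1²) = 5/√2 = 3.536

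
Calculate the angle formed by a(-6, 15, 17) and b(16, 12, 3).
a·b = 135, |a|² = 550, |b|² = 409
cos θ = 135/√224950 ≈ 0.2846
θ ≈ 73.46°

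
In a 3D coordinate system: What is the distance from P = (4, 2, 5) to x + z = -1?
d = |1(4) + 0(2) + 1(5) - (-1)| / √(1² + 0² + 1²) = 10/√2 = 7.071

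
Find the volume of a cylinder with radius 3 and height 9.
Volume = pi * r² * h
Volume = pi * 3² * 9
Volume = pi * 9 * 9
Volume = pi * 81
Volume = 254.47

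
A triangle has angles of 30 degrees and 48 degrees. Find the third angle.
Sum of angles in a triangle = 180 degrees
Third angle = 180 - 30 - 48
Third angle = 102 degrees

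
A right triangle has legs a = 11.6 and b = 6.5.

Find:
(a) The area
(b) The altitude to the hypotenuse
(a) Area = ½ab = ½·11.6·6.5 = 37.7
(b) Hypotenuse c = √(11.6² + 6.5²) = √176.81 = 13.297
    Area = ½·c·h_c  →  h_c = 2·Area/c = 2·37.7/13.297 = 5.67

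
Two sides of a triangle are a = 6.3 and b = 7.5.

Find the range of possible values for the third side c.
By the triangle inequality: |a - b| < c < a + b
|6.3 - 7.5| < c < 6.3 + 7.5
1.2 < c < 13.8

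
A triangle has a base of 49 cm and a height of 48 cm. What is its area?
Area = (1/2) * base * height
Area = (1/2) * 49 * 48
Area = 1176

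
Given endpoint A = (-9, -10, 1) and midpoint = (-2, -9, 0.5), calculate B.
B = (2×(-2) - (-9), 2×(-9) - (-10), 2×0.5 - 1) = (5, -8, 0)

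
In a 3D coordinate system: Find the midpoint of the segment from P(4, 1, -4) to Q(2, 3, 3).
Midpoint = ((4+2)/2, (1+3)/2, (-4+3)/2) = (3, 2, -0.5)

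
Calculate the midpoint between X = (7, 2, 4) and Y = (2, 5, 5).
Midpoint = ((7+2)/2, (2+5)/2, (4+5)/2) = (4.5, 3.5, 4.5)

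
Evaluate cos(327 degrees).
cos(327 degrees) = 0.8387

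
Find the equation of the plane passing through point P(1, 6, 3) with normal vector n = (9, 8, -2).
d = n·P = (9)(1) + (8)(6) + (-2)(3) = 51
Plane: 9x + 8y - 2z = 51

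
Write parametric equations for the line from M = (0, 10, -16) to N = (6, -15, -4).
Direction vector d = N - M = (6, -25, 12)
x = 0 + 6t, y = 10 - 25t, z = -16 + 12t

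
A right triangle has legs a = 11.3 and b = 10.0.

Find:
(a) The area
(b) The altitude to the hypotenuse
(a) Area = ½ab = ½·11.3·10.0 = 56.5
(b) Hypotenuse c = √(11.3² + 10.0²) = √227.69 = 15.0894
    Area = ½·c·h_c  →  h_c = 2·Area/c = 2·56.5/15.0894 = 7.489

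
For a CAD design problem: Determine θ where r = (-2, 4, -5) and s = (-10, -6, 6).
r·s = -34, |r|² = 45, |s|² = 172
cos θ = -34/√7740 ≈ -0.3865
θ ≈ 112.7°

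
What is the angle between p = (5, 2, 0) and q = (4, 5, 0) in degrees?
p·q = 30, |p|² = 29, |q|² = 41
cos θ = 30/√1189 ≈ 0.87
θ ≈ 29.54°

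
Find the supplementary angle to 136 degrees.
Supplementary angles sum to 180 degrees.
Other angle = 180 - 136
Other angle = 44 degrees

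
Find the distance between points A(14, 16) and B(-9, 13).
Using the distance formula: d = sqrt((x₂-x₁)² + (y₂-y₁)²)
dx = (-9) - 14 = -23
dy = 13 - 16 = -3
d = sqrt((-23)² + (-3)²) = sqrt(529 + 9) = sqrt(538) = 23.19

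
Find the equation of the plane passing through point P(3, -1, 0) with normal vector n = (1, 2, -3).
d = n·P = (1)(3) + (2)(-1) + (-3)(0) = 1
Plane: x + 2y - 3z = 1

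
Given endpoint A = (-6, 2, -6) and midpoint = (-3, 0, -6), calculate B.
B = (2×(-3) - (-6), 2×0 - 2, 2×(-6) - (-6)) = (0, -2, -6)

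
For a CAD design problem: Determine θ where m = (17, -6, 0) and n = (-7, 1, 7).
m·n = -125, |m|² = 325, |n|² = 99
cos θ = -125/√32175 ≈ -0.6969
θ ≈ 134.2°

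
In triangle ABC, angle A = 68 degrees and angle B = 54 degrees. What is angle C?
Sum of angles in a triangle = 180 degrees
Third angle = 180 - 68 - 54
Third angle = 58 degrees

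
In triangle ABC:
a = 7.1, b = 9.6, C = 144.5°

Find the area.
Using A = ½ab·sin(C):
A = ½·7.1·9.6·sin(144.5°) = ½·68.16·0.580703 = 19.79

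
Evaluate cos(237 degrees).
cos(237 degrees) = -0.5446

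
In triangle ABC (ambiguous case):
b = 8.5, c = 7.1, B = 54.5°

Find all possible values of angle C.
sin(C)/c = sin(B)/b  →  sin(C) = c·sin(B)/b = 7.1·sin(54.5°)/8.5 = 0.680026
C₁ = arcsin(0.680026) = 42.85°,  C₂ = 180° - C₁ = 137.15°
Check C₂: A = 180° - 54.5° - 137.15° = -11.65° ≤ 0, rejected
C = 42.85° (one solution)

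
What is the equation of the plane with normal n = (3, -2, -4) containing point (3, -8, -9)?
d = n·P = (3)(3) + (-2)(-8) + (-4)(-9) = 61
Plane: 3x - 2y - 4z = 61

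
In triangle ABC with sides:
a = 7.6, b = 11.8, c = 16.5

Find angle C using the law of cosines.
cos(C) = (a² + b² - c²)/(2ab)
cos(C) = (7.6² + 11.8² - 16.5²)/(2·7.6·11.8) = -75.25/179.36 = -0.419547
C = arccos(-0.419547) = 114.8°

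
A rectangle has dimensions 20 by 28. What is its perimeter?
Perimeter = 2 * (length + width)
Perimeter = 2 * (20 + 28)
Perimeter = 2 * 48
Perimeter = 96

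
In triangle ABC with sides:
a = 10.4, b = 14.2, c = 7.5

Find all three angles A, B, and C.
By the law of cosines:
cos(A) = (b² + c² - a²)/(2bc) = 0.702958  →  A = 45.34°
cos(B) = (a² + c² - b²)/(2ac) = -0.238654  →  B = 103.8°
cos(C) = (a² + b² - c²)/(2ab) = 0.858444  →  C = 30.86°
Check: A + B + C = 180.0° ✓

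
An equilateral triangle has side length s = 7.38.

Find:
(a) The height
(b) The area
(a) Height h = s·√3/2 = 7.38·√3/2 = 6.391
(b) Area = (√3/4)·s² = (√3/4)·7.38² = (√3/4)·54.4644 = 23.58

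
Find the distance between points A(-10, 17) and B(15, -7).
Using the distance formula: d = sqrt((x₂-x₁)² + (y₂-y₁)²)
dx = 15 - (-10) = 25
dy = (-7) - 17 = -24
d = sqrt(25² + (-24)²) = sqrt(625 + 576) = sqrt(1201) = 34.66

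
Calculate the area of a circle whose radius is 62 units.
Area = pi * r²
Area = pi * 62²
Area = pi * 3844
Area = 12076.28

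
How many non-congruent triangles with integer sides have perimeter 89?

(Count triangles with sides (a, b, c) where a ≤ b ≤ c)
With a ≤ b ≤ c and a + b + c = 89, the triangle inequality a + b > c gives c < 89/2, so c ≤ 44.
Iterate a from 1 to ⌊p/3⌋ = 29; for each a, b ranges from a to ⌊(p−a)/2⌋ with c = p − a − b, keeping only c ≥ b.
Triples: (1, 44, 44), (2, 43, 44), (3, 42, 44), …
Count = 176 triangles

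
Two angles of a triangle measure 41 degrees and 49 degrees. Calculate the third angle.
Sum of angles in a triangle = 180 degrees
Third angle = 180 - 41 - 49
Third angle = 90 degrees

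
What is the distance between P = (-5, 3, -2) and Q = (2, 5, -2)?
d = √[(7)² + (2)² + (0)²] = √53 = 7.28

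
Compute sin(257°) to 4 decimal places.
sin(257 degrees) = -0.9744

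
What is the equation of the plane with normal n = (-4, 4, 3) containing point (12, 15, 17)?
d = n·P = (-4)(12) + (4)(15) + (3)(17) = 63
Plane: -4x + 4y + 3z = 63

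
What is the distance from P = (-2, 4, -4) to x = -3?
d = |1(-2) + 0(4) + 0(-4) - (-3)| / √(1² + 0² + 0²) = 1/√1 = 1.0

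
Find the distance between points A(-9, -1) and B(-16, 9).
Using the distance formula: d = sqrt((x₂-x₁)² + (y₂-y₁)²)
dx = (-16) - (-9) = -7
dy = 9 - (-1) = 10
d = sqrt((-7)² + 10²) = sqrt(49 + 100) = sqrt(149) = 12.21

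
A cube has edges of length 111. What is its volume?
Volume = s³
Volume = 111³
Volume = 1367631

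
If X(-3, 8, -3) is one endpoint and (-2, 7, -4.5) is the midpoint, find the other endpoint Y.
Y = (2×(-2) - (-3), 2×7 - 8, 2×(-4.5) - (-3)) = (-1, 6, -6)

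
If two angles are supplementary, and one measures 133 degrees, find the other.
Supplementary angles sum to 180 degrees.
Other angle = 180 - 133
Other angle = 47 degrees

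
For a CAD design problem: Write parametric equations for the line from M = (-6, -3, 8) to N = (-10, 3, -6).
Direction vector d = N - M = (-4, 6, -14)
x = -6 - 4t, y = -3 + 6t, z = 8 - 14t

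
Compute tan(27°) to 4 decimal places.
tan(27 degrees) = 0.5095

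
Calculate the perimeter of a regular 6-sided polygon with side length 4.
Perimeter = number of sides * side length
Perimeter = 6 * 4
Perimeter = 24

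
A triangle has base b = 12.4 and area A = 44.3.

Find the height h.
A = ½bh  →  h = 2A/b
h = 2·44.3/12.4 = 7.145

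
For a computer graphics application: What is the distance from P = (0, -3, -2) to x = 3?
d = |1(0) + 0(-3) + 0(-2) - (3)| / √(1² + 0² + 0²) = 3/√1 = 3.0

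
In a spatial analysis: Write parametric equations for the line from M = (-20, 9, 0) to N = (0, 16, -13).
Direction vector d = N - M = (20, 7, -13)
x = -20 + 20t, y = 9 + 7t, z = 0 - 13t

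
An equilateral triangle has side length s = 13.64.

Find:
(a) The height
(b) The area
(a) Height h = s·√3/2 = 13.64·√3/2 = 11.81
(b) Area = (√3/4)·s² = (√3/4)·13.64² = (√3/4)·186.05 = 80.56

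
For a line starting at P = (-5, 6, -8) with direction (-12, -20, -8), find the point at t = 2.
P(2) = (-5 + (-12)(2), 6 + (-20)(2), -8 + (-8)(2)) = (-29, -34, -24)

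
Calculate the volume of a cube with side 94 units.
Volume = s³
Volume = 94³
Volume = 830584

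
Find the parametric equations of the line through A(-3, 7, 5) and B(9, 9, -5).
Direction vector d = B - A = (12, 2, -10)
x = -3 + 12t, y = 7 + 2t, z = 5 - 10t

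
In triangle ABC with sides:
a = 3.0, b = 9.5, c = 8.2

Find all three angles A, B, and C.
By the law of cosines:
cos(A) = (b² + c² - a²)/(2bc) = 0.953081  →  A = 17.62°
cos(B) = (a² + c² - b²)/(2ac) = -0.284756  →  B = 106.5°
cos(C) = (a² + b² - c²)/(2ab) = 0.561579  →  C = 55.83°
Check: A + B + C = 180.0° ✓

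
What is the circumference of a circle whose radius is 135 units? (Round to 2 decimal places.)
Circumference = 2 * pi * r
Circumference = 2 * pi * 135
Circumference = 848.23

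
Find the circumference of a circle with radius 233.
Circumference = 2 * pi * r
Circumference = 2 * pi * 233
Circumference = 1463.98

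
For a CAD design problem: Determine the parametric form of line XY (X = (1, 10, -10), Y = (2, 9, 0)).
Direction vector d = Y - X = (1, -1, 10)
x = 1 + t, y = 10 - t, z = -10 + 10t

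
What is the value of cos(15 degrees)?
cos(15 degrees) = 0.9659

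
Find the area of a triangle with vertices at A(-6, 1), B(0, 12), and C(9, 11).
Using the coordinate formula: Area = (1/2)|x₁(y₂-y₃) + x₂(y₃-y₁) + x₃(y₁-y₂)|
Area = (1/2)|(-6)(12-11) + 0(11-1) + 9(1-12)|
Area = (1/2)|(-6)*1 + 0*10 + 9*(-11)|
Area = (1/2)|(-6) + 0 + (-99)|
Area = (1/2)*105 = 52.50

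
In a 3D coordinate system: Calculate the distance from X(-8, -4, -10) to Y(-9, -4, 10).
d = √[(-1)² + (0)² + (20)²] = √401 = 20.02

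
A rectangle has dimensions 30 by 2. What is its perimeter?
Perimeter = 2 * (length + width)
Perimeter = 2 * (30 + 2)
Perimeter = 2 * 32
Perimeter = 64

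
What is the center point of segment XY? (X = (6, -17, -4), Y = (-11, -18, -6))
Midpoint = ((6-11)/2, (-17-18)/2, (-4-6)/2) = (-2.5, -17.5, -5)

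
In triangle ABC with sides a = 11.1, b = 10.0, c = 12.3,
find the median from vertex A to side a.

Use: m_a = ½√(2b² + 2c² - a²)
m_a = ½√(2·10.0² + 2·12.3² - 11.1²)
m_a = ½√(200 + 302.58 - 123.21) = ½√379.37 = 9.739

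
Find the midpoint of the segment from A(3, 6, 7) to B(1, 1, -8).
Midpoint = ((3+1)/2, (6+1)/2, (7-8)/2) = (2, 3.5, -0.5)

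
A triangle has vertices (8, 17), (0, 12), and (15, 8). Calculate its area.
Using the coordinate formula: Area = (1/2)|x₁(y₂-y₃) + x₂(y₃-y₁) + x₃(y₁-y₂)|
Area = (1/2)|8(12-8) + 0(8-17) + 15(17-12)|
Area = (1/2)|8*4 + 0*(-9) + 15*5|
Area = (1/2)|32 + 0 + 75|
Area = (1/2)*107 = 53.50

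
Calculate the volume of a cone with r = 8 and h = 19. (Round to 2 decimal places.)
Volume = (1/3) * pi * r² * h
Volume = (1/3) * pi * 8² * 19
Volume = (1/3) * pi * 64 * 19
Volume = (1/3) * pi * 1216
Volume = 1273.39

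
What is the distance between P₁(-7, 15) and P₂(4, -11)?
Using the distance formula: d = sqrt((x₂-x₁)² + (y₂-y₁)²)
dx = 4 - (-7) = 11
dy = (-11) - 15 = -26
d = sqrt(11² + (-26)²) = sqrt(121 + 676) = sqrt(797) = 28.23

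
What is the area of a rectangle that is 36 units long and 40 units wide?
Area = length * width
Area = 36 * 40
Area = 1440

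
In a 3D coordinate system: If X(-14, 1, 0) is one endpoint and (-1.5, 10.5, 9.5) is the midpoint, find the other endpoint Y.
Y = (2×(-1.5) - (-14), 2×10.5 - 1, 2×9.5 - 0) = (11, 20, 19)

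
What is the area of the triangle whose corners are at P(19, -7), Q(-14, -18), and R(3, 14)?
Using the coordinate formula: Area = (1/2)|x₁(y₂-y₃) + x₂(y₃-y₁) + x₃(y₁-y₂)|
Area = (1/2)|19((-18)-14) + (-14)(14-(-7)) + 3((-7)-(-18))|
Area = (1/2)|19*(-32) + (-14)*21 + 3*11|
Area = (1/2)|(-608) + (-294) + 33|
Area = (1/2)*869 = 434.50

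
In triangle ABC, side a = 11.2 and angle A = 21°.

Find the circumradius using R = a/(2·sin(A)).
R = a/(2·sin(A)) = 11.2/(2·sin(21°))
R = 11.2/(2·0.358368) = 11.2/0.716736 = 15.63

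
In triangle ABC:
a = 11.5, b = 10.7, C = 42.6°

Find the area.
Using A = ½ab·sin(C):
A = ½·11.5·10.7·sin(42.6°) = ½·123.05·0.676876 = 41.64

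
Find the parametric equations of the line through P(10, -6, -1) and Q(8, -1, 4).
Direction vector d = Q - P = (-2, 5, 5)
x = 10 - 2t, y = -6 + 5t, z = -1 + 5t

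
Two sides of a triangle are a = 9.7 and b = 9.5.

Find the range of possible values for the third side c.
By the triangle inequality: |a - b| < c < a + b
|9.7 - 9.5| < c < 9.7 + 9.5
0.2 < c < 19.2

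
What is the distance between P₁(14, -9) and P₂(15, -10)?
Using the distance formula: d = sqrt((x₂-x₁)² + (y₂-y₁)²)
dx = 15 - 14 = 1
dy = (-10) - (-9) = -1
d = sqrt(1² + (-1)²) = sqrt(1 + 1) = sqrt(2) = 1.41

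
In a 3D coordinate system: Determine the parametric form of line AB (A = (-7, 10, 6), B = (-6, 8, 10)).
Direction vector d = B - A = (1, -2, 4)
x = -7 + t, y = 10 - 2t, z = 6 + 4t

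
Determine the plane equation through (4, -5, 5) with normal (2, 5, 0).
d = n·P = (2)(4) + (5)(-5) + (0)(5) = -17
Plane: 2x + 5y = -17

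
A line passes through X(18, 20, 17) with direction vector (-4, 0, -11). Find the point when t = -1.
P(-1) = (18 + (-4)(-1), 20 + 0(-1), 17 + (-11)(-1)) = (22, 20, 28)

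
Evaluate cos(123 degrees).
cos(123 degrees) = -0.5446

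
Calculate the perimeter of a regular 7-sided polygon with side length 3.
Perimeter = number of sides * side length
Perimeter = 7 * 3
Perimeter = 21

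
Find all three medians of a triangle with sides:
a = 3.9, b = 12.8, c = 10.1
Using m_x = ½√(2y² + 2z² - x²):
m_a = ½√(2·12.8² + 2·10.1² - 3.9²) = ½√516.49 = 11.36
m_b = ½√(2·3.9² + 2·10.1² - 12.8²) = ½√70.6 = 4.201
m_c = ½√(2·3.9² + 2·12.8² - 10.1²) = ½√256.09 = 8.001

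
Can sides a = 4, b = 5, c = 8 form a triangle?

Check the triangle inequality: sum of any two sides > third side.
Yes, triangle inequality satisfied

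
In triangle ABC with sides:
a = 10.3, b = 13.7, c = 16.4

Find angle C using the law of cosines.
cos(C) = (a² + b² - c²)/(2ab)
cos(C) = (10.3² + 13.7² - 16.4²)/(2·10.3·13.7) = 24.82/282.22 = 0.087946
C = arccos(0.087946) = 84.95°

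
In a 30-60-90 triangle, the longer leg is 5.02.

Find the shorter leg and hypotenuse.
In a 30-60-90 triangle, sides are in ratio 1 : √3 : 2.
Long leg = short leg·√3  →  short leg = 5.02/√3 = 2.898
Hypotenuse = 2·(short leg) = 2·5.02/√3 = 5.797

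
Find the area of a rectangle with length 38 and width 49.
Area = length * width
Area = 38 * 49
Area = 1862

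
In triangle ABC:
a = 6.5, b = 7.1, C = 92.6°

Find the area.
Using A = ½ab·sin(C):
A = ½·6.5·7.1·sin(92.6°) = ½·46.15·0.998971 = 23.05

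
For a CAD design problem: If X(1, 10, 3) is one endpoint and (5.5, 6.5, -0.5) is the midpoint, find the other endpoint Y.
Y = (2×5.5 - 1, 2×6.5 - 10, 2×(-0.5) - 3) = (10, 3, -4)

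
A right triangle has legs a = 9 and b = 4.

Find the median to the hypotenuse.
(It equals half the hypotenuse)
Hypotenuse c = √(9² + 4²) = √97 = 9.84886
Median to hypotenuse = c/2 = 4.924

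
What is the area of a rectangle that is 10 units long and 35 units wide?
Area = length * width
Area = 10 * 35
Area = 350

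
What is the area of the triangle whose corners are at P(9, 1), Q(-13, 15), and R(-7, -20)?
Using the coordinate formula: Area = (1/2)|x₁(y₂-y₃) + x₂(y₃-y₁) + x₃(y₁-y₂)|
Area = (1/2)|9(15-(-20)) + (-13)((-20)-1) + (-7)(1-15)|
Area = (1/2)|9*35 + (-13)*(-21) + (-7)*(-14)|
Area = (1/2)|315 + 273 + 98|
Area = (1/2)*686 = 343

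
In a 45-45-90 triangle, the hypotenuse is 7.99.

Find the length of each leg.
In a 45-45-90 triangle, hypotenuse = leg·√2  →  leg = hypotenuse/√2
leg = 7.99/√2 = 5.65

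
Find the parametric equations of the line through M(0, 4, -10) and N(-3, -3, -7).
Direction vector d = N - M = (-3, -7, 3)
x = 0 - 3t, y = 4 - 7t, z = -10 + 3t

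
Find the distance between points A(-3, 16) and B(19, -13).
Using the distance formula: d = sqrt((x₂-x₁)² + (y₂-y₁)²)
dx = 19 - (-3) = 22
dy = (-13) - 16 = -29
d = sqrt(22² + (-29)²) = sqrt(484 + 841) = sqrt(1325) = 36.40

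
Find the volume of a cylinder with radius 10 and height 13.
Volume = pi * r² * h
Volume = pi * 10² * 13
Volume = pi * 100 * 13
Volume = pi * 1300
Volume = 4084.07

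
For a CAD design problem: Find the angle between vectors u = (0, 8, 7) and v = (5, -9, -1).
u·v = -79, |u|² = 113, |v|² = 107
cos θ = -79/√12091 ≈ -0.7184
θ ≈ 135.9°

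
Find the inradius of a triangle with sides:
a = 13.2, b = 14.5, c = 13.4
s = (a+b+c)/2 = (13.2+14.5+13.4)/2 = 20.55
Area = √(s(s-a)(s-b)(s-c)) = √(20.55·7.35·6.05·7.15) = 80.8314
r = Area/s = 80.8314/20.55 = 3.933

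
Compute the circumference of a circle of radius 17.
Circumference = 2 * pi * r
Circumference = 2 * pi * 17
Circumference = 106.81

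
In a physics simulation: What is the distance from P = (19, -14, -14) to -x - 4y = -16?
d = |(-1)(19) + (-4)(-14) + 0(-14) - (-16)| / √((-1)² + (-4)² + 0²) = 53/√17 = 12.85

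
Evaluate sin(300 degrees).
sin(300 degrees) = -0.866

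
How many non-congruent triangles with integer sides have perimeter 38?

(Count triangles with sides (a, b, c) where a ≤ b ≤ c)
With a ≤ b ≤ c and a + b + c = 38, the triangle inequality a + b > c gives c < 38/2, so c ≤ 18.
Iterate a from 1 to ⌊p/3⌋ = 12; for each a, b ranges from a to ⌊(p−a)/2⌋ with c = p − a − b, keeping only c ≥ b.
Triples: (2, 18, 18), (3, 17, 18), (4, 16, 18), …
Count = 30 triangles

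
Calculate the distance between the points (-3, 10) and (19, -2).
Using the distance formula: d = sqrt((x₂-x₁)² + (y₂-y₁)²)
dx = 19 - (-3) = 22
dy = (-2) - 10 = -12
d = sqrt(22² + (-12)²) = sqrt(484 + 144) = sqrt(628) = 25.06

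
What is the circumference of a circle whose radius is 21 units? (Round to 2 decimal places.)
Circumference = 2 * pi * r
Circumference = 2 * pi * 21
Circumference = 131.95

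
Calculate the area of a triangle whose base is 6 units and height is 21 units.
Area = (1/2) * base * height
Area = (1/2) * 6 * 21
Area = 63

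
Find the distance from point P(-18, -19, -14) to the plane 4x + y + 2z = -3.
d = |4(-18) + 1(-19) + 2(-14) - (-3)| / √(4² + 1² + 2²) = 116/√21 = 25.31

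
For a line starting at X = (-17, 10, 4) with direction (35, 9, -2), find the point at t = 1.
P(1) = (-17 + 35(1), 10 + 9(1), 4 + (-2)(1)) = (18, 19, 2)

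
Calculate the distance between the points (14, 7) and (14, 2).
Using the distance formula: d = sqrt((x₂-x₁)² + (y₂-y₁)²)
dx = 14 - 14 = 0
dy = 2 - 7 = -5
d = sqrt(0² + (-5)²) = sqrt(0 + 25) = sqrt(25) = 5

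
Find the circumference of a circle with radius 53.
Circumference = 2 * pi * r
Circumference = 2 * pi * 53
Circumference = 333.01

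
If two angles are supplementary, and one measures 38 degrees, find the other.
Supplementary angles sum to 180 degrees.
Other angle = 180 - 38
Other angle = 142 degrees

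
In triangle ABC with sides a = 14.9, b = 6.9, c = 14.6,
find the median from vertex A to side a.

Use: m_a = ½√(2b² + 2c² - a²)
m_a = ½√(2·6.9² + 2·14.6² - 14.9²)
m_a = ½√(95.22 + 426.32 - 222.01) = ½√299.53 = 8.653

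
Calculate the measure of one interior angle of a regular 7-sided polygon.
Interior angle of a regular n-gon = (n-2)*180/n
Interior angle = (7-2)*180/7
Interior angle = 5*180/7
Interior angle = 900/7
Interior angle = 128.57 degrees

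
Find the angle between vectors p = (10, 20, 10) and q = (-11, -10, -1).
p·q = -320, |p|² = 600, |q|² = 222
cos θ = -320/√133200 ≈ -0.8768
θ ≈ 151.3°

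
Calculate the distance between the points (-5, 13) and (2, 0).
Using the distance formula: d = sqrt((x₂-x₁)² + (y₂-y₁)²)
dx = 2 - (-5) = 7
dy = 0 - 13 = -13
d = sqrt(7² + (-13)²) = sqrt(49 + 169) = sqrt(218) = 14.76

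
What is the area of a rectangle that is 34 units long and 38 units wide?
Area = length * width
Area = 34 * 38
Area = 1292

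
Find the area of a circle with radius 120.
Area = pi * r²
Area = pi * 120²
Area = pi * 14400
Area = 45238.93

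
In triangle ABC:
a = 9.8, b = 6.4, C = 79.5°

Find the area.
Using A = ½ab·sin(C):
A = ½·9.8·6.4·sin(79.5°) = ½·62.72·0.983255 = 30.83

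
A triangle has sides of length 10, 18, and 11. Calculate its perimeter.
Perimeter = sum of all sides
Perimeter = 10 + 18 + 11
Perimeter = 39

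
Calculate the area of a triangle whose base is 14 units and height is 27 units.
Area = (1/2) * base * height
Area = (1/2) * 14 * 27
Area = 189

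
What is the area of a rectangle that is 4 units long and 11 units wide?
Area = length * width
Area = 4 * 11
Area = 44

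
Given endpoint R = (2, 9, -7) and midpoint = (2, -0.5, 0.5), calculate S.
S = (2×2 - 2, 2×(-0.5) - 9, 2×0.5 - (-7)) = (2, -10, 8)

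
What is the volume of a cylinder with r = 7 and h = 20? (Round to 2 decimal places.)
Volume = pi * r² * h
Volume = pi * 7² * 20
Volume = pi * 49 * 20
Volume = pi * 980
Volume = 3078.76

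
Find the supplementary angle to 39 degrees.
Supplementary angles sum to 180 degrees.
Other angle = 180 - 39
Other angle = 141 degrees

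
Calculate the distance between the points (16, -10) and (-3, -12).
Using the distance formula: d = sqrt((x₂-x₁)² + (y₂-y₁)²)
dx = (-3) - 16 = -19
dy = (-12) - (-10) = -2
d = sqrt((-19)² + (-2)²) = sqrt(361 + 4) = sqrt(365) = 19.10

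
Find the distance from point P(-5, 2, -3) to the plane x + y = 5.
d = |1(-5) + 1(2) + 0(-3) - (5)| / √(1² + 1² + 0²) = 8/√2 = 5.657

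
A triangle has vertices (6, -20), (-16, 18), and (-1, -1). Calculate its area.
Using the coordinate formula: Area = (1/2)|x₁(y₂-y₃) + x₂(y₃-y₁) + x₃(y₁-y₂)|
Area = (1/2)|6(18-(-1)) + (-16)((-1)-(-20)) + (-1)((-20)-18)|
Area = (1/2)|6*19 + (-16)*19 + (-1)*(-38)|
Area = (1/2)|114 + (-304) + 38|
Area = (1/2)*152 = 76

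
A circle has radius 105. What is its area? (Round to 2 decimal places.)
Area = pi * r²
Area = pi * 105²
Area = pi * 11025
Area = 34636.06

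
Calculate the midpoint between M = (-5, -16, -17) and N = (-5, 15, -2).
Midpoint = ((-5-5)/2, (-16+15)/2, (-17-2)/2) = (-5, -0.5, -9.5)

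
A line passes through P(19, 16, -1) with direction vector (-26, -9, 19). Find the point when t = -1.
P(-1) = (19 + (-26)(-1), 16 + (-9)(-1), -1 + 19(-1)) = (45, 25, -20)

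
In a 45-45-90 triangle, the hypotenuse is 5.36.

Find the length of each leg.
In a 45-45-90 triangle, hypotenuse = leg·√2  →  leg = hypotenuse/√2
leg = 5.36/√2 = 3.79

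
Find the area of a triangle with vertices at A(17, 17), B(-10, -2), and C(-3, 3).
Using the coordinate formula: Area = (1/2)|x₁(y₂-y₃) + x₂(y₃-y₁) + x₃(y₁-y₂)|
Area = (1/2)|17((-2)-3) + (-10)(3-17) + (-3)(17-(-2))|
Area = (1/2)|17*(-5) + (-10)*(-14) + (-3)*19|
Area = (1/2)|(-85) + 140 + (-57)|
Area = (1/2)*2 = 1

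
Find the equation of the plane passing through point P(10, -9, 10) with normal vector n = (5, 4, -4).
d = n·P = (5)(10) + (4)(-9) + (-4)(10) = -26
Plane: 5x + 4y - 4z = -26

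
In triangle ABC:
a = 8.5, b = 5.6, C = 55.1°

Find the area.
Using A = ½ab·sin(C):
A = ½·8.5·5.6·sin(55.1°) = ½·47.6·0.820152 = 19.52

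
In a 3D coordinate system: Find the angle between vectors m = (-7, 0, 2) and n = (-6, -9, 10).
m·n = 62, |m|² = 53, |n|² = 217
cos θ = 62/√11501 ≈ 0.5781
θ ≈ 54.68°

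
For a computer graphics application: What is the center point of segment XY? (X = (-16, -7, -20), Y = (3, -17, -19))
Midpoint = ((-16+3)/2, (-7-17)/2, (-20-19)/2) = (-6.5, -12, -19.5)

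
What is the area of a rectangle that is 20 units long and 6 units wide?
Area = length * width
Area = 20 * 6
Area = 120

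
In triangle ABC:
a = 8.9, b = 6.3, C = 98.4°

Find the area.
Using A = ½ab·sin(C):
A = ½·8.9·6.3·sin(98.4°) = ½·56.07·0.989272 = 27.73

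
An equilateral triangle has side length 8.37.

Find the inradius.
For an equilateral triangle, r = s/(2√3) where s is the side.
r = 8.37/(2√3) = 8.37/3.464102 = 2.416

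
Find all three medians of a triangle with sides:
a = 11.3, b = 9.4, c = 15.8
Using m_x = ½√(2y² + 2z² - x²):
m_a = ½√(2·9.4² + 2·15.8² - 11.3²) = ½√548.31 = 11.71
m_b = ½√(2·11.3² + 2·15.8² - 9.4²) = ½√666.3 = 12.91
m_c = ½√(2·11.3² + 2·9.4² - 15.8²) = ½√182.46 = 6.754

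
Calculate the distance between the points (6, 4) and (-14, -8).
Using the distance formula: d = sqrt((x₂-x₁)² + (y₂-y₁)²)
dx = (-14) - 6 = -20
dy = (-8) - 4 = -12
d = sqrt((-20)² + (-12)²) = sqrt(400 + 144) = sqrt(544) = 23.32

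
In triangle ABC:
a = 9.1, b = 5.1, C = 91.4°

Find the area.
Using A = ½ab·sin(C):
A = ½·9.1·5.1·sin(91.4°) = ½·46.41·0.999701 = 23.2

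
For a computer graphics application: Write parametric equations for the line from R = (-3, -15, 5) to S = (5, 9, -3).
Direction vector d = S - R = (8, 24, -8)
x = -3 + 8t, y = -15 + 24t, z = 5 - 8t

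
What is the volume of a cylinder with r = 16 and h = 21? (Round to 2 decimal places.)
Volume = pi * r² * h
Volume = pi * 16² * 21
Volume = pi * 256 * 21
Volume = pi * 5376
Volume = 16889.20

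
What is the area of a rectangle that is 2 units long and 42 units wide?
Area = length * width
Area = 2 * 42
Area = 84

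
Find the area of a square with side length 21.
Area = s²
Area = 21²
Area = 441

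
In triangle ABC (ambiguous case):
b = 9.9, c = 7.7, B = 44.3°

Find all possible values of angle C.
sin(C)/c = sin(B)/b  →  sin(C) = c·sin(B)/b = 7.7·sin(44.3°)/9.9 = 0.543212
C₁ = arcsin(0.543212) = 32.9°,  C₂ = 180° - C₁ = 147.1°
Check C₂: A = 180° - 44.3° - 147.1° = -11.4° ≤ 0, rejected
C = 32.9° (one solution)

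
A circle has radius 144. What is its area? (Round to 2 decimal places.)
Area = pi * r²
Area = pi * 144²
Area = pi * 20736
Area = 65144.07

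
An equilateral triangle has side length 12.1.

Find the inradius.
For an equilateral triangle, r = s/(2√3) where s is the side.
r = 12.1/(2√3) = 12.1/3.464102 = 3.493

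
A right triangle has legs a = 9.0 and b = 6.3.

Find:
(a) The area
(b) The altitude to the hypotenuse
(a) Area = ½ab = ½·9.0·6.3 = 28.35
(b) Hypotenuse c = √(9.0² + 6.3²) = √120.69 = 10.9859
    Area = ½·c·h_c  →  h_c = 2·Area/c = 2·28.35/10.9859 = 5.161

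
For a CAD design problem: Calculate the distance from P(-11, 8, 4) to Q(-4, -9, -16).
d = √[(7)² + (-17)² + (-20)²] = √738 = 27.17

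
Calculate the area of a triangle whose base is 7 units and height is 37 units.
Area = (1/2) * base * height
Area = (1/2) * 7 * 37
Area = 129.50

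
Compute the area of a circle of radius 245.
Area = pi * r²
Area = pi * 245²
Area = pi * 60025
Area = 188574.10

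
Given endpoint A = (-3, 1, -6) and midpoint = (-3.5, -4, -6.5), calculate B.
B = (2×(-3.5) - (-3), 2×(-4) - 1, 2×(-6.5) - (-6)) = (-4, -9, -7)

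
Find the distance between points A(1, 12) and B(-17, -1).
Using the distance formula: d = sqrt((x₂-x₁)² + (y₂-y₁)²)
dx = (-17) - 1 = -18
dy = (-1) - 12 = -13
d = sqrt((-18)² + (-13)²) = sqrt(324 + 169) = sqrt(493) = 22.20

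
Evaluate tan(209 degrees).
tan(209 degrees) = 0.5543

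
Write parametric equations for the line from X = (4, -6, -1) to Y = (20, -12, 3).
Direction vector d = Y - X = (16, -6, 4)
x = 4 + 16t, y = -6 - 6t, z = -1 + 4t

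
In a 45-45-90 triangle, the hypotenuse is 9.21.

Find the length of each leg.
In a 45-45-90 triangle, hypotenuse = leg·√2  →  leg = hypotenuse/√2
leg = 9.21/√2 = 6.512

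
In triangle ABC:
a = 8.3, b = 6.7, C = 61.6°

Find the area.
Using A = ½ab·sin(C):
A = ½·8.3·6.7·sin(61.6°) = ½·55.61·0.879649 = 24.46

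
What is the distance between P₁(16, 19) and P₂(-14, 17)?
Using the distance formula: d = sqrt((x₂-x₁)² + (y₂-y₁)²)
dx = (-14) - 16 = -30
dy = 17 - 19 = -2
d = sqrt((-30)² + (-2)²) = sqrt(900 + 4) = sqrt(904) = 30.07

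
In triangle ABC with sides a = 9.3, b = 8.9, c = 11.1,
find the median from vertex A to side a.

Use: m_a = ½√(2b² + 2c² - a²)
m_a = ½√(2·8.9² + 2·11.1² - 9.3²)
m_a = ½√(158.42 + 246.42 - 86.49) = ½√318.35 = 8.921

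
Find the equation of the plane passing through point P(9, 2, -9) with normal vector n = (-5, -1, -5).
d = n·P = (-5)(9) + (-1)(2) + (-5)(-9) = -2
Plane: -5x - y - 5z = -2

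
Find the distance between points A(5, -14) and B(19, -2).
Using the distance formula: d = sqrt((x₂-x₁)² + (y₂-y₁)²)
dx = 19 - 5 = 14
dy = (-2) - (-14) = 12
d = sqrt(14² + 12²) = sqrt(196 + 144) = sqrt(340) = 18.44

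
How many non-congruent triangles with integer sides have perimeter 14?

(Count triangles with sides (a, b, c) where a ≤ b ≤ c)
With a ≤ b ≤ c and a + b + c = 14, the triangle inequality a + b > c gives c < 14/2, so c ≤ 6.
Iterate a from 1 to ⌊p/3⌋ = 4; for each a, b ranges from a to ⌊(p−a)/2⌋ with c = p − a − b, keeping only c ≥ b.
Triples: (2, 6, 6), (3, 5, 6), (4, 4, 6), …
Count = 4 triangles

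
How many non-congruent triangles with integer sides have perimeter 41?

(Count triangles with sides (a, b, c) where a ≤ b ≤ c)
With a ≤ b ≤ c and a + b + c = 41, the triangle inequality a + b > c gives c < 41/2, so c ≤ 20.
Iterate a from 1 to ⌊p/3⌋ = 13; for each a, b ranges from a to ⌊(p−a)/2⌋ with c = p − a − b, keeping only c ≥ b.
Triples: (1, 20, 20), (2, 19, 20), (3, 18, 20), …
Count = 40 triangles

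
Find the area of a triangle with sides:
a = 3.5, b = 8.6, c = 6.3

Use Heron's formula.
s = (a+b+c)/2 = (3.5+8.6+6.3)/2 = 9.2
A = √(s(s-a)(s-b)(s-c)) = √(9.2·5.7·0.6·2.9)
A = √91.2456 = 9.552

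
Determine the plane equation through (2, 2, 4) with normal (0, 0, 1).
d = n·P = (0)(2) + (0)(2) + (1)(4) = 4
Plane: z = 4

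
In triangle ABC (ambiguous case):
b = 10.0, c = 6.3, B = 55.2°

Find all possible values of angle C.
sin(C)/c = sin(B)/b  →  sin(C) = c·sin(B)/b = 6.3·sin(55.2°)/10.0 = 0.517324
C₁ = arcsin(0.517324) = 31.15°,  C₂ = 180° - C₁ = 148.85°
Check C₂: A = 180° - 55.2° - 148.85° = -24.05° ≤ 0, rejected
C = 31.15° (one solution)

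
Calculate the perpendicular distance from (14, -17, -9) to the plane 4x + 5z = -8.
d = |4(14) + 0(-17) + 5(-9) - (-8)| / √(4² + 0² + 5²) = 19/√41 = 2.967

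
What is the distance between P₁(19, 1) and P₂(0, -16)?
Using the distance formula: d = sqrt((x₂-x₁)² + (y₂-y₁)²)
dx = 0 - 19 = -19
dy = (-16) - 1 = -17
d = sqrt((-19)² + (-17)²) = sqrt(361 + 289) = sqrt(650) = 25.50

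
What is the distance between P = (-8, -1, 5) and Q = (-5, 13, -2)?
d = √[(3)² + (14)² + (-7)²] = √254 = 15.94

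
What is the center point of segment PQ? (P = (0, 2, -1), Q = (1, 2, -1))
Midpoint = ((0+1)/2, (2+2)/2, (-1-1)/2) = (0.5, 2, -1)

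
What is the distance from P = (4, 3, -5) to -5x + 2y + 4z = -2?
d = |(-5)(4) + 2(3) + 4(-5) - (-2)| / √((-5)² + 2² + 4²) = 32/√45 = 4.77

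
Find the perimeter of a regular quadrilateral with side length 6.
Perimeter = number of sides * side length
Perimeter = 4 * 6
Perimeter = 24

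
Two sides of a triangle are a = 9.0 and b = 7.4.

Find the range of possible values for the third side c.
By the triangle inequality: |a - b| < c < a + b
|9.0 - 7.4| < c < 9.0 + 7.4
1.6 < c < 16.4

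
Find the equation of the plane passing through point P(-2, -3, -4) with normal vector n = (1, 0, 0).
d = n·P = (1)(-2) + (0)(-3) + (0)(-4) = -2
Plane: x = -2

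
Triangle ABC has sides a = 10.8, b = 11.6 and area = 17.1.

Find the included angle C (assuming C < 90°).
Area = ½ab·sin(C)  →  sin(C) = 2·Area/(ab)
sin(C) = 2·17.1/(10.8·11.6) = 0.272989
C = arcsin(0.272989) = 15.84°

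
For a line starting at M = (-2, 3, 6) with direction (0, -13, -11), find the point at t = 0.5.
P(0.5) = (-2 + 0(0.5), 3 + (-13)(0.5), 6 + (-11)(0.5)) = (-2, -3.5, 0.5)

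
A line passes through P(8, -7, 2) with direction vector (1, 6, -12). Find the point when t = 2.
P(2) = (8 + 1(2), -7 + 6(2), 2 + (-12)(2)) = (10, 5, -22)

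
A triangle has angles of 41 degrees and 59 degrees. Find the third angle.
Sum of angles in a triangle = 180 degrees
Third angle = 180 - 41 - 59
Third angle = 80 degrees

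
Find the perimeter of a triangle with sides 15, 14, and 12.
Perimeter = sum of all sides
Perimeter = 15 + 14 + 12
Perimeter = 41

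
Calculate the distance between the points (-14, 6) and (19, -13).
Using the distance formula: d = sqrt((x₂-x₁)² + (y₂-y₁)²)
dx = 19 - (-14) = 33
dy = (-13) - 6 = -19
d = sqrt(33² + (-19)²) = sqrt(1089 + 361) = sqrt(1450) = 38.08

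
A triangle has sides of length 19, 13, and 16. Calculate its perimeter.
Perimeter = sum of all sides
Perimeter = 19 + 13 + 16
Perimeter = 48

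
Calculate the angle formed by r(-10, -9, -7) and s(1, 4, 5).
r·s = -81, |r|² = 230, |s|² = 42
cos θ = -81/√9660 ≈ -0.8241
θ ≈ 145.5°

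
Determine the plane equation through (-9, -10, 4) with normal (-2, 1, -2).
d = n·P = (-2)(-9) + (1)(-10) + (-2)(4) = 0
Plane: -2x + y - 2z = 0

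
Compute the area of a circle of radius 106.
Area = pi * r²
Area = pi * 106²
Area = pi * 11236
Area = 35298.94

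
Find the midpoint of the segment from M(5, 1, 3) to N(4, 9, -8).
Midpoint = ((5+4)/2, (1+9)/2, (3-8)/2) = (4.5, 5, -2.5)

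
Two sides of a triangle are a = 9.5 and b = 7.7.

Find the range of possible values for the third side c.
By the triangle inequality: |a - b| < c < a + b
|9.5 - 7.7| < c < 9.5 + 7.7
1.8 < c < 17.2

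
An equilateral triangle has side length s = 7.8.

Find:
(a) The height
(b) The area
(a) Height h = s·√3/2 = 7.8·√3/2 = 6.755
(b) Area = (√3/4)·s² = (√3/4)·7.8² = (√3/4)·60.84 = 26.34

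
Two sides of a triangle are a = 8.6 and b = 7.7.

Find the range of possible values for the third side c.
By the triangle inequality: |a - b| < c < a + b
|8.6 - 7.7| < c < 8.6 + 7.7
0.9 < c < 16.3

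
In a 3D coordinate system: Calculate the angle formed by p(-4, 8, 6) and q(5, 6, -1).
p·q = 22, |p|² = 116, |q|² = 62
cos θ = 22/√7192 ≈ 0.2594
θ ≈ 74.96°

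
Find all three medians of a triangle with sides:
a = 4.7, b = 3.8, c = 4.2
Using m_x = ½√(2y² + 2z² - x²):
m_a = ½√(2·3.8² + 2·4.2² - 4.7²) = ½√42.07 = 3.243
m_b = ½√(2·4.7² + 2·4.2² - 3.8²) = ½√65.02 = 4.032
m_c = ½√(2·4.7² + 2·3.8² - 4.2²) = ½√55.42 = 3.722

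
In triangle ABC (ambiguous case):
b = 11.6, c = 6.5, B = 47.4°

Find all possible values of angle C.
sin(C)/c = sin(B)/b  →  sin(C) = c·sin(B)/b = 6.5·sin(47.4°)/11.6 = 0.412468
C₁ = arcsin(0.412468) = 24.36°,  C₂ = 180° - C₁ = 155.64°
Check C₂: A = 180° - 47.4° - 155.64° = -23.04° ≤ 0, rejected
C = 24.36° (one solution)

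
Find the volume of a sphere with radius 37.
Volume = (4/3) * pi * r³
Volume = (4/3) * pi * 37³
Volume = (4/3) * pi * 50653
Volume = 212174.79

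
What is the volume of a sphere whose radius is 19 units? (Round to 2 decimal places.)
Volume = (4/3) * pi * r³
Volume = (4/3) * pi * 19³
Volume = (4/3) * pi * 6859
Volume = 28730.91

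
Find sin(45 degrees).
sin(45 degrees) = sqrt(2)/2
Decimal approximation: 0.7071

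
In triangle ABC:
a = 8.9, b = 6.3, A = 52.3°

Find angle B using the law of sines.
sin(B)/b = sin(A)/a
sin(B) = b·sin(A)/a = 6.3·sin(52.3°)/8.9 = 0.560080
B = arcsin(0.560080) = 34.06°  (b ≤ a, so B ≤ A and the acute solution is unique)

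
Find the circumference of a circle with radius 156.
Circumference = 2 * pi * r
Circumference = 2 * pi * 156
Circumference = 980.18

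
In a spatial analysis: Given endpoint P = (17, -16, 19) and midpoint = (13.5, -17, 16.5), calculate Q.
Q = (2×13.5 - 17, 2×(-17) - (-16), 2×16.5 - 19) = (10, -18, 14)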